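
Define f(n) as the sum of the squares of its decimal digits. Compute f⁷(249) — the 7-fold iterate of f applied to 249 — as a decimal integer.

89

249 → 2² + 4² + 9² = 101
101 → 1² + 0² + 1² = 2
2 → 2² = 4
4 → 4² = 16
16 → 1² + 6² = 37
37 → 3² + 7² = 58
58 → 5² + 8² = 89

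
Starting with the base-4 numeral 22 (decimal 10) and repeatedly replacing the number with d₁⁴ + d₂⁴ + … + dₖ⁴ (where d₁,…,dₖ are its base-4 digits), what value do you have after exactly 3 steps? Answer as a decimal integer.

10 = (2,2)_4 → 2⁴ + 2⁴ = 16 + 16 = 32
32 = (2,0,0)_4 → 2⁴ + 0⁴ + 0⁴ = 16 + 0 + 0 = 16
16 = (1,0,0)_4 → 1⁴ + 0⁴ + 0⁴ = 1 + 0 + 0 = 1

1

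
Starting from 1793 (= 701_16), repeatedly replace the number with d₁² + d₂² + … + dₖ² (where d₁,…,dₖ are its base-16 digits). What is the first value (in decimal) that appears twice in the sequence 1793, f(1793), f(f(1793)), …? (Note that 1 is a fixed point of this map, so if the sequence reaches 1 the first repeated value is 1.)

1793 = (7,0,1)_16 → 50
50 = (3,2)_16 → 13
13 = (13)_16 → 169
169 = (10,9)_16 → 181
181 = (11,5)_16 → 146
146 = (9,2)_16 → 85
85 = (5,5)_16 → 50  — 50 already appeared earlier.

50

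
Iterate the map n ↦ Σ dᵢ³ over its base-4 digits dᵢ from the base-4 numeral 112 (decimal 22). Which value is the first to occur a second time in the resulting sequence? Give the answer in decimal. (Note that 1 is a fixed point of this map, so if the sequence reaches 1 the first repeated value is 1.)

22 = (1,1,2)_4 → 1³ + 1³ + 2³ = 1 + 1 + 8 = 10
10 = (2,2)_4 → 2³ + 2³ = 8 + 8 = 16
16 = (1,0,0)_4 → 1³ + 0³ + 0³ = 1 + 0 + 0 = 1  — reached the fixed point 1.
1 → 1, so 1 is the first repeated value.

1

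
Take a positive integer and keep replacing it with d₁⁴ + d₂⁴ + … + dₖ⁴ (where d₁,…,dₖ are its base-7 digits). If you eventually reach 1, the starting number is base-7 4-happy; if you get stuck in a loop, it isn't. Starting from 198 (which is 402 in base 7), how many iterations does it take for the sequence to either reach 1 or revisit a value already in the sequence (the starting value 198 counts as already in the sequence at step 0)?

198 = (4,0,2)_7 → 272
272 = (5,3,6)_7 → 2002
2002 = (5,5,6,0)_7 → 2546
2546 = (1,0,2,6,5)_7 → 1938
1938 = (5,4,3,6)_7 → 2258
2258 = (6,4,0,4)_7 → 1808
1808 = (5,1,6,2)_7 → 1938  — 1938 repeats.
That took 7 steps.

7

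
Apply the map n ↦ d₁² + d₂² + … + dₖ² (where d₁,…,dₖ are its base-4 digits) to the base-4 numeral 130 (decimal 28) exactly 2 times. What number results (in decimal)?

28 = (1,3,0)_4 → 1² + 3² + 0² = 10
10 = (2,2)_4 → 2² + 2² = 8

8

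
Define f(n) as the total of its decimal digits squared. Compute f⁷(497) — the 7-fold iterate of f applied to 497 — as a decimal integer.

497 → 146
146 → 53
53 → 34
34 → 25
25 → 29
29 → 85
85 → 89

89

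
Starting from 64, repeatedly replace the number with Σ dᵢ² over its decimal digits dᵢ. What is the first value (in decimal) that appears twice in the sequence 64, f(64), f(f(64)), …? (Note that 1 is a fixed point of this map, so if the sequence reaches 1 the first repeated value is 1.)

64 → 6² + 4² = 52
52 → 5² + 2² = 29
29 → 2² + 9² = 85
85 → 8² + 5² = 89
89 → 8² + 9² = 145
145 → 1² + 4² + 5² = 42
42 → 4² + 2² = 20
20 → 2² + 0² = 4
4 → 4² = 16
16 → 1² + 6² = 37
37 → 3² + 7² = 58
58 → 5² + 8² = 89  — 89 already appeared earlier.

89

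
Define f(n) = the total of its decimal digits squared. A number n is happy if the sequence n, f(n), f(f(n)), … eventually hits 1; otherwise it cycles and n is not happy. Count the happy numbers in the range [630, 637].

630: 630 → 45 → 41 → 17 → 50 → 25 → 29 → 85 → 89 → 145 → 42 → 20 → 4 → 16 → 37 → 58 → 89  (repeats 89)
631: 631 → 46 → 52 → 29 → 85 → 89 → 145 → 42 → 20 → 4 → 16 → 37 → 58 → 89  (repeats 89)
632: 632 → 49 → 97 → 130 → 10 → 1  (reaches 1)
633: 633 → 54 → 41 → 17 → 50 → 25 → 29 → 85 → 89 → 145 → 42 → 20 → 4 → 16 → 37 → 58 → 89  (repeats 89)
634: 634 → 61 → 37 → 58 → 89 → 145 → 42 → 20 → 4 → 16 → 37  (repeats 37)
635: 635 → 70 → 49 → 97 → 130 → 10 → 1  (reaches 1)
636: 636 → 81 → 65 → 61 → 37 → 58 → 89 → 145 → 42 → 20 → 4 → 16 → 37  (repeats 37)
637: 637 → 94 → 97 → 130 → 10 → 1  (reaches 1)
happy: 632, 635, 637

3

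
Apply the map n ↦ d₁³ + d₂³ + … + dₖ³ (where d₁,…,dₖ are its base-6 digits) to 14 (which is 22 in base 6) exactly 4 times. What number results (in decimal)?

9

14 = (2,2)_6 → 2³ + 2³ = 16
16 = (2,4)_6 → 2³ + 4³ = 72
72 = (2,0,0)_6 → 2³ + 0³ + 0³ = 8
8 = (1,2)_6 → 1³ + 2³ = 9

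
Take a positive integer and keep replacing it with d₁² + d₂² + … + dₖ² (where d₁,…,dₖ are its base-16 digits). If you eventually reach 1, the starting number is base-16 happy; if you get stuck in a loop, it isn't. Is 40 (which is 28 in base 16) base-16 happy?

40 = (2,8)_16 → 2² + 8² = 68
68 = (4,4)_16 → 4² + 4² = 32
32 = (2,0)_16 → 2² + 0² = 4
4 = (4)_16 → 4² = 16
16 = (1,0)_16 → 1² + 0² = 1  — reached 1.

base-16 happy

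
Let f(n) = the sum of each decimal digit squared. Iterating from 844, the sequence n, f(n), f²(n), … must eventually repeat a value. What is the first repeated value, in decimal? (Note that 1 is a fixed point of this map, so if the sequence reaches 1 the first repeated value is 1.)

16

844 → 8² + 4² + 4² = 64 + 16 + 16 = 96
96 → 9² + 6² = 81 + 36 = 117
117 → 1² + 1² + 7² = 1 + 1 + 49 = 51
51 → 5² + 1² = 25 + 1 = 26
26 → 2² + 6² = 4 + 36 = 40
40 → 4² + 0² = 16 + 0 = 16
16 → 1² + 6² = 1 + 36 = 37
37 → 3² + 7² = 9 + 49 = 58
58 → 5² + 8² = 25 + 64 = 89
89 → 8² + 9² = 64 + 81 = 145
145 → 1² + 4² + 5² = 1 + 16 + 25 = 42
42 → 4² + 2² = 16 + 4 = 20
20 → 2² + 0² = 4 + 0 = 4
4 → 4² = 16  — 16 already appeared earlier.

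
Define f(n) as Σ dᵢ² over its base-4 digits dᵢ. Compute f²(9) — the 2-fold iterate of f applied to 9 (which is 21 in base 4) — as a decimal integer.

2

9 = (2,1)_4 → 2² + 1² = 5
5 = (1,1)_4 → 1² + 1² = 2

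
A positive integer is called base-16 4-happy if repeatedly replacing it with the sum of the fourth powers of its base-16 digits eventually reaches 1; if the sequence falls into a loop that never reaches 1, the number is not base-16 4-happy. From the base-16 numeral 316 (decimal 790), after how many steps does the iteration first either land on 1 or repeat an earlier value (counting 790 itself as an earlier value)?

790 = (3,1,6)_16 → 3⁴ + 1⁴ + 6⁴ = 1378
1378 = (5,6,2)_16 → 5⁴ + 6⁴ + 2⁴ = 1937
1937 = (7,9,1)_16 → 7⁴ + 9⁴ + 1⁴ = 8963
8963 = (2,3,0,3)_16 → 2⁴ + 3⁴ + 0⁴ + 3⁴ = 178
178 = (11,2)_16 → 11⁴ + 2⁴ = 14657
14657 = (3,9,4,1)_16 → 3⁴ + 9⁴ + 4⁴ + 1⁴ = 6899
6899 = (1,10,15,3)_16 → 1⁴ + 10⁴ + 15⁴ + 3⁴ = 60707
60707 = (14,13,2,3)_16 → 14⁴ + 13⁴ + 2⁴ + 3⁴ = 67074
67074 = (1,0,6,0,2)_16 → 1⁴ + 0⁴ + 6⁴ + 0⁴ + 2⁴ = 1313
1313 = (5,2,1)_16 → 5⁴ + 2⁴ + 1⁴ = 642
642 = (2,8,2)_16 → 2⁴ + 8⁴ + 2⁴ = 4128
4128 = (1,0,2,0)_16 → 1⁴ + 0⁴ + 2⁴ + 0⁴ = 17
17 = (1,1)_16 → 1⁴ + 1⁴ = 2
2 = (2)_16 → 2⁴ = 16
16 = (1,0)_16 → 1⁴ + 0⁴ = 1  — reached 1.
That took 15 steps.

15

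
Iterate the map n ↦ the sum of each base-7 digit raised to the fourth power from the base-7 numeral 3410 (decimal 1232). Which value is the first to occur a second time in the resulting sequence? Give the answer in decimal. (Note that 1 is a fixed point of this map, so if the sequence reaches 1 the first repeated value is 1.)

2258

1232 = (3,4,1,0)_7 → 3⁴ + 4⁴ + 1⁴ + 0⁴ = 81 + 256 + 1 + 0 = 338
338 = (6,6,2)_7 → 6⁴ + 6⁴ + 2⁴ = 1296 + 1296 + 16 = 2608
2608 = (1,0,4,1,4)_7 → 1⁴ + 0⁴ + 4⁴ + 1⁴ + 4⁴ = 1 + 0 + 256 + 1 + 256 = 514
514 = (1,3,3,3)_7 → 1⁴ + 3⁴ + 3⁴ + 3⁴ = 1 + 81 + 81 + 81 = 244
244 = (4,6,6)_7 → 4⁴ + 6⁴ + 6⁴ = 256 + 1296 + 1296 = 2848
2848 = (1,1,2,0,6)_7 → 1⁴ + 1⁴ + 2⁴ + 0⁴ + 6⁴ = 1 + 1 + 16 + 0 + 1296 = 1314
1314 = (3,5,5,5)_7 → 3⁴ + 5⁴ + 5⁴ + 5⁴ = 81 + 625 + 625 + 625 = 1956
1956 = (5,4,6,3)_7 → 5⁴ + 4⁴ + 6⁴ + 3⁴ = 625 + 256 + 1296 + 81 = 2258
2258 = (6,4,0,4)_7 → 6⁴ + 4⁴ + 0⁴ + 4⁴ = 1296 + 256 + 0 + 256 = 1808
1808 = (5,1,6,2)_7 → 5⁴ + 1⁴ + 6⁴ + 2⁴ = 625 + 1 + 1296 + 16 = 1938
1938 = (5,4,3,6)_7 → 5⁴ + 4⁴ + 3⁴ + 6⁴ = 625 + 256 + 81 + 1296 = 2258  — 2258 already appeared earlier.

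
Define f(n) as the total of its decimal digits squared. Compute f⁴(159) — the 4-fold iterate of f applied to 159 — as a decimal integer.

159 → 1² + 5² + 9² = 107
107 → 1² + 0² + 7² = 50
50 → 5² + 0² = 25
25 → 2² + 5² = 29

29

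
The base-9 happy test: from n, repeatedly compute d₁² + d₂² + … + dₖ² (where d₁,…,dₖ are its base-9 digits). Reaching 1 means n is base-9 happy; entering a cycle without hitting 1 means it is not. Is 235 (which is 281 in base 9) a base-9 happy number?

235 = (2,8,1)_9 → 2² + 8² + 1² = 4 + 64 + 1 = 69
69 = (7,6)_9 → 7² + 6² = 49 + 36 = 85
85 = (1,0,4)_9 → 1² + 0² + 4² = 1 + 0 + 16 = 17
17 = (1,8)_9 → 1² + 8² = 1 + 64 = 65
65 = (7,2)_9 → 7² + 2² = 49 + 4 = 53
53 = (5,8)_9 → 5² + 8² = 25 + 64 = 89
89 = (1,0,8)_9 → 1² + 0² + 8² = 1 + 0 + 64 = 65  — 65 already seen; the sequence cycles without reaching 1.

not base-9 happy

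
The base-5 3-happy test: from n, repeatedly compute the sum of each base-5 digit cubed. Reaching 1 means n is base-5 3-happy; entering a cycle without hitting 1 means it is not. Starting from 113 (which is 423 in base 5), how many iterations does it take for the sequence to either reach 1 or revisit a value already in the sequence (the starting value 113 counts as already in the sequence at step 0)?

8

113 = (4,2,3)_5 → 4³ + 2³ + 3³ = 64 + 8 + 27 = 99
99 = (3,4,4)_5 → 3³ + 4³ + 4³ = 27 + 64 + 64 = 155
155 = (1,1,1,0)_5 → 1³ + 1³ + 1³ + 0³ = 1 + 1 + 1 + 0 = 3
3 = (3)_5 → 3³ = 27
27 = (1,0,2)_5 → 1³ + 0³ + 2³ = 1 + 0 + 8 = 9
9 = (1,4)_5 → 1³ + 4³ = 1 + 64 = 65
65 = (2,3,0)_5 → 2³ + 3³ + 0³ = 8 + 27 + 0 = 35
35 = (1,2,0)_5 → 1³ + 2³ + 0³ = 1 + 8 + 0 = 9  — 9 repeats.
That took 8 steps.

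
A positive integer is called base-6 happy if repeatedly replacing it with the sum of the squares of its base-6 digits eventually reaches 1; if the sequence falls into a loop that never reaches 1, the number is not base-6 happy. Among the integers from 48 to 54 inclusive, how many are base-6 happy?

48: 48 → 5 → 25 → 17 → 29 → 41 → 26 → 20 → 13 → 5  (repeats 5)
49: 49 → 6 → 1  (reaches 1)
50: 50 → 9 → 10 → 17 → 29 → 41 → 26 → 20 → 13 → 5 → 25 → 17  (repeats 17)
51: 51 → 14 → 8 → 5 → 25 → 17 → 29 → 41 → 26 → 20 → 13 → 5  (repeats 5)
52: 52 → 21 → 18 → 9 → 10 → 17 → 29 → 41 → 26 → 20 → 13 → 5 → 25 → 17  (repeats 17)
53: 53 → 30 → 25 → 17 → 29 → 41 → 26 → 20 → 13 → 5 → 25  (repeats 25)
54: 54 → 10 → 17 → 29 → 41 → 26 → 20 → 13 → 5 → 25 → 17  (repeats 17)
base-6 happy: 49

1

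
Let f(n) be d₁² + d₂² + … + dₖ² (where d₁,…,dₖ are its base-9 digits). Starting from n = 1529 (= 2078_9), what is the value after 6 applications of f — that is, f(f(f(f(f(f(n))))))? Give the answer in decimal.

65

1529 = (2,0,7,8)_9 → 117
117 = (1,4,0)_9 → 17
17 = (1,8)_9 → 65
65 = (7,2)_9 → 53
53 = (5,8)_9 → 89
89 = (1,0,8)_9 → 65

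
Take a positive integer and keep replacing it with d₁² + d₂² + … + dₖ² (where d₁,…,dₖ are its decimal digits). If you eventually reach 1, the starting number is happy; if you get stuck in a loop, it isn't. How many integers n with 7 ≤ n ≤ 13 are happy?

3

7: 7 → 49 → 97 → 130 → 10 → 1  — happy
8: 8 → 64 → 52 → 29 → 85 → 89 → 145 → 42 → 20 → 4 → 16 → 37 → 58 → 89  — not happy
9: 9 → 81 → 65 → 61 → 37 → 58 → 89 → 145 → 42 → 20 → 4 → 16 → 37  — not happy
10: 10 → 1  — happy
11: 11 → 2 → 4 → 16 → 37 → 58 → 89 → 145 → 42 → 20 → 4  — not happy
12: 12 → 5 → 25 → 29 → 85 → 89 → 145 → 42 → 20 → 4 → 16 → 37 → 58 → 89  — not happy
13: 13 → 10 → 1  — happy
happy: 7, 10, 13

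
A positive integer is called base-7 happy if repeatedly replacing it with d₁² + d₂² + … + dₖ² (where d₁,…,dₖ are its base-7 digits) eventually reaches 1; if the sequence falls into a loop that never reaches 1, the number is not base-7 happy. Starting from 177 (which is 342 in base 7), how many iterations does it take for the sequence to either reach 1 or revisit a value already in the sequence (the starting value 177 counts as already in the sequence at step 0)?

177 = (3,4,2)_7 → 29
29 = (4,1)_7 → 17
17 = (2,3)_7 → 13
13 = (1,6)_7 → 37
37 = (5,2)_7 → 29  — 29 repeats.
That took 5 steps.

5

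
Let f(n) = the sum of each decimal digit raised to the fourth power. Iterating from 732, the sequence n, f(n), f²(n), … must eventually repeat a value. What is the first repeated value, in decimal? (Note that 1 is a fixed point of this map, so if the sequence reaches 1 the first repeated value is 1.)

13139

732 → 7⁴ + 3⁴ + 2⁴ = 2401 + 81 + 16 = 2498
2498 → 2⁴ + 4⁴ + 9⁴ + 8⁴ = 16 + 256 + 6561 + 4096 = 10929
10929 → 1⁴ + 0⁴ + 9⁴ + 2⁴ + 9⁴ = 1 + 0 + 6561 + 16 + 6561 = 13139
13139 → 1⁴ + 3⁴ + 1⁴ + 3⁴ + 9⁴ = 1 + 81 + 1 + 81 + 6561 = 6725
6725 → 6⁴ + 7⁴ + 2⁴ + 5⁴ = 1296 + 2401 + 16 + 625 = 4338
4338 → 4⁴ + 3⁴ + 3⁴ + 8⁴ = 256 + 81 + 81 + 4096 = 4514
4514 → 4⁴ + 5⁴ + 1⁴ + 4⁴ = 256 + 625 + 1 + 256 = 1138
1138 → 1⁴ + 1⁴ + 3⁴ + 8⁴ = 1 + 1 + 81 + 4096 = 4179
4179 → 4⁴ + 1⁴ + 7⁴ + 9⁴ = 256 + 1 + 2401 + 6561 = 9219
9219 → 9⁴ + 2⁴ + 1⁴ + 9⁴ = 6561 + 16 + 1 + 6561 = 13139  — 13139 already appeared earlier.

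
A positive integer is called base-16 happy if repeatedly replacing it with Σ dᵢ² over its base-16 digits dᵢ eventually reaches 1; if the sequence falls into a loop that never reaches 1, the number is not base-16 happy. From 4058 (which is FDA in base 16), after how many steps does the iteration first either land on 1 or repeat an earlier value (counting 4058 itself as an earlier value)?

9

4058 = (15,13,10)_16 → 15² + 13² + 10² = 494
494 = (1,14,14)_16 → 1² + 14² + 14² = 393
393 = (1,8,9)_16 → 1² + 8² + 9² = 146
146 = (9,2)_16 → 9² + 2² = 85
85 = (5,5)_16 → 5² + 5² = 50
50 = (3,2)_16 → 3² + 2² = 13
13 = (13)_16 → 13² = 169
169 = (10,9)_16 → 10² + 9² = 181
181 = (11,5)_16 → 11² + 5² = 146  — 146 repeats.
That took 9 steps.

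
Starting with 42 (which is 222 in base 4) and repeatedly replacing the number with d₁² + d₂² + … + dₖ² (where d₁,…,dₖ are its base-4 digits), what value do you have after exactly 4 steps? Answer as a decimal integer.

2

42 = (2,2,2)_4 → 12
12 = (3,0)_4 → 9
9 = (2,1)_4 → 5
5 = (1,1)_4 → 2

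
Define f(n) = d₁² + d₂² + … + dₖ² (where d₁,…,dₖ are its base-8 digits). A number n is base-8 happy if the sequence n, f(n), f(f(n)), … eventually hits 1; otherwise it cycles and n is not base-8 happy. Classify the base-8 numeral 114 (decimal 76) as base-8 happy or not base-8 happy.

base-8 happy

76 = (1,1,4)_8 → 1² + 1² + 4² = 18
18 = (2,2)_8 → 2² + 2² = 8
8 = (1,0)_8 → 1² + 0² = 1  — reached 1.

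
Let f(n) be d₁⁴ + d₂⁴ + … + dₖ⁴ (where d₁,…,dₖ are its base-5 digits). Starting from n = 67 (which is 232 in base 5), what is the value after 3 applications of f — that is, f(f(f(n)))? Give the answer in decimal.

353

67 = (2,3,2)_5 → 113
113 = (4,2,3)_5 → 353
353 = (2,4,0,3)_5 → 353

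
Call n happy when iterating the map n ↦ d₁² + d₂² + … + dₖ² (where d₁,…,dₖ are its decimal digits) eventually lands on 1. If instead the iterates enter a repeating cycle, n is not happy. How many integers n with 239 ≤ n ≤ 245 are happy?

1

239: 239 → 94 → 97 → 130 → 10 → 1  (reaches 1)
240: 240 → 20 → 4 → 16 → 37 → 58 → 89 → 145 → 42 → 20  (repeats 20)
241: 241 → 21 → 5 → 25 → 29 → 85 → 89 → 145 → 42 → 20 → 4 → 16 → 37 → 58 → 89  (repeats 89)
242: 242 → 24 → 20 → 4 → 16 → 37 → 58 → 89 → 145 → 42 → 20  (repeats 20)
243: 243 → 29 → 85 → 89 → 145 → 42 → 20 → 4 → 16 → 37 → 58 → 89  (repeats 89)
244: 244 → 36 → 45 → 41 → 17 → 50 → 25 → 29 → 85 → 89 → 145 → 42 → 20 → 4 → 16 → 37 → 58 → 89  (repeats 89)
245: 245 → 45 → 41 → 17 → 50 → 25 → 29 → 85 → 89 → 145 → 42 → 20 → 4 → 16 → 37 → 58 → 89  (repeats 89)
happy: 239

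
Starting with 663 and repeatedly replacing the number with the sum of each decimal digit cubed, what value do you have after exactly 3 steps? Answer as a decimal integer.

663 → 459
459 → 918
918 → 1242

1242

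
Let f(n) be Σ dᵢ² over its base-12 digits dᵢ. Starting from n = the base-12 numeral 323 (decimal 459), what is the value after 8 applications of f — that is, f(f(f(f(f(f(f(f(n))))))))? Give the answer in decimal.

459 = (3,2,3)_12 → 3² + 2² + 3² = 22
22 = (1,10)_12 → 1² + 10² = 101
101 = (8,5)_12 → 8² + 5² = 89
89 = (7,5)_12 → 7² + 5² = 74
74 = (6,2)_12 → 6² + 2² = 40
40 = (3,4)_12 → 3² + 4² = 25
25 = (2,1)_12 → 2² + 1² = 5
5 = (5)_12 → 5² = 25

25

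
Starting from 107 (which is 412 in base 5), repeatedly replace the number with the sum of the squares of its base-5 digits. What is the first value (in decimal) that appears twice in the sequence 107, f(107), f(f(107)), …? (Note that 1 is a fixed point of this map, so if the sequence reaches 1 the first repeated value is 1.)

13

107 = (4,1,2)_5 → 21
21 = (4,1)_5 → 17
17 = (3,2)_5 → 13
13 = (2,3)_5 → 13  — 13 already appeared earlier.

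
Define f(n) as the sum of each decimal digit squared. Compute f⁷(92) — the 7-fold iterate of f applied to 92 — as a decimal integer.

16

92 → 9² + 2² = 85
85 → 8² + 5² = 89
89 → 8² + 9² = 145
145 → 1² + 4² + 5² = 42
42 → 4² + 2² = 20
20 → 2² + 0² = 4
4 → 4² = 16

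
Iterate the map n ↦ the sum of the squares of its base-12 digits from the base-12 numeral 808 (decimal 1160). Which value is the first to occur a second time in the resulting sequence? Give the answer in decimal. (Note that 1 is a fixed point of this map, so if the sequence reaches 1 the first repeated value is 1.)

1160 = (8,0,8)_12 → 8² + 0² + 8² = 128
128 = (10,8)_12 → 10² + 8² = 164
164 = (1,1,8)_12 → 1² + 1² + 8² = 66
66 = (5,6)_12 → 5² + 6² = 61
61 = (5,1)_12 → 5² + 1² = 26
26 = (2,2)_12 → 2² + 2² = 8
8 = (8)_12 → 8² = 64
64 = (5,4)_12 → 5² + 4² = 41
41 = (3,5)_12 → 3² + 5² = 34
34 = (2,10)_12 → 2² + 10² = 104
104 = (8,8)_12 → 8² + 8² = 128  — 128 already appeared earlier.

128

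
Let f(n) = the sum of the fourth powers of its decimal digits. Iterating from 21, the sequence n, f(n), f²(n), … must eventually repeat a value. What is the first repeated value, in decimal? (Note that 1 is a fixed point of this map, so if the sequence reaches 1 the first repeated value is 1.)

8208

21 → 2⁴ + 1⁴ = 17
17 → 1⁴ + 7⁴ = 2402
2402 → 2⁴ + 4⁴ + 0⁴ + 2⁴ = 288
288 → 2⁴ + 8⁴ + 8⁴ = 8208
8208 → 8⁴ + 2⁴ + 0⁴ + 8⁴ = 8208  — 8208 already appeared earlier.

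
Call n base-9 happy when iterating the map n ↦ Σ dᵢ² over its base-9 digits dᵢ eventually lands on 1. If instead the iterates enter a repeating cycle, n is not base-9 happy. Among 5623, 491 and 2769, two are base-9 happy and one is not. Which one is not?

5623: 5623 → 143 → 101 → 9 → 1  — reaches 1 (base-9 happy)
491: 491 → 61 → 85 → 17 → 65 → 53 → 89 → 65  — repeats 65 (not base-9 happy)
2769: 2769 → 95 → 27 → 9 → 1  — reaches 1 (base-9 happy)

491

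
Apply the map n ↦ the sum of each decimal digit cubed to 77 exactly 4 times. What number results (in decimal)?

980

77 → 686
686 → 944
944 → 857
857 → 980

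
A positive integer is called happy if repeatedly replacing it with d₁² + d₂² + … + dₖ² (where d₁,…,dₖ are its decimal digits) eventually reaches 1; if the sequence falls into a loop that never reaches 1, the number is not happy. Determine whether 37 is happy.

37 → 3² + 7² = 9 + 49 = 58
58 → 5² + 8² = 25 + 64 = 89
89 → 8² + 9² = 64 + 81 = 145
145 → 1² + 4² + 5² = 1 + 16 + 25 = 42
42 → 4² + 2² = 16 + 4 = 20
20 → 2² + 0² = 4 + 0 = 4
4 → 4² = 16
16 → 1² + 6² = 1 + 36 = 37  — 37 already seen; the sequence cycles without reaching 1.

not happy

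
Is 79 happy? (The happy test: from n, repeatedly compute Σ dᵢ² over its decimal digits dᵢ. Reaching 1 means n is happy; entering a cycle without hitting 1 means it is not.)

happy

79 → 7² + 9² = 49 + 81 = 130
130 → 1² + 3² + 0² = 1 + 9 + 0 = 10
10 → 1² + 0² = 1 + 0 = 1  — reached 1.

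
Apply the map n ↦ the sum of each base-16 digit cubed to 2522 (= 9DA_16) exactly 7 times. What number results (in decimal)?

2522 = (9,13,10)_16 → 9³ + 13³ + 10³ = 3926
3926 = (15,5,6)_16 → 15³ + 5³ + 6³ = 3716
3716 = (14,8,4)_16 → 14³ + 8³ + 4³ = 3320
3320 = (12,15,8)_16 → 12³ + 15³ + 8³ = 5615
5615 = (1,5,14,15)_16 → 1³ + 5³ + 14³ + 15³ = 6245
6245 = (1,8,6,5)_16 → 1³ + 8³ + 6³ + 5³ = 854
854 = (3,5,6)_16 → 3³ + 5³ + 6³ = 368

368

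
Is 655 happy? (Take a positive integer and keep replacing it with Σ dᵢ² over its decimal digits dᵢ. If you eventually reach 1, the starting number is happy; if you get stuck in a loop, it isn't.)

655 → 6² + 5² + 5² = 36 + 25 + 25 = 86
86 → 8² + 6² = 64 + 36 = 100
100 → 1² + 0² + 0² = 1 + 0 + 0 = 1  — reached 1.

happy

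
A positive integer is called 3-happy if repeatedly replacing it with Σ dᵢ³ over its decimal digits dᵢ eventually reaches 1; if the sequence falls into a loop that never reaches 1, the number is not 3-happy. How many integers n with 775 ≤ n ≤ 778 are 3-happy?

1

775: 775 → 811 → 514 → 190 → 730 → 370 → 370  — not 3-happy
776: 776 → 902 → 737 → 713 → 371 → 371  — not 3-happy
777: 777 → 1029 → 738 → 882 → 1032 → 36 → 243 → 99 → 1458 → 702 → 351 → 153 → 153  — not 3-happy
778: 778 → 1198 → 1243 → 100 → 1  — 3-happy
3-happy: 778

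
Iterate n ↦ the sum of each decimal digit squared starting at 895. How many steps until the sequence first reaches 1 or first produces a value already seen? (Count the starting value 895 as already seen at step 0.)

895 → 8² + 9² + 5² = 64 + 81 + 25 = 170
170 → 1² + 7² + 0² = 1 + 49 + 0 = 50
50 → 5² + 0² = 25 + 0 = 25
25 → 2² + 5² = 4 + 25 = 29
29 → 2² + 9² = 4 + 81 = 85
85 → 8² + 5² = 64 + 25 = 89
89 → 8² + 9² = 64 + 81 = 145
145 → 1² + 4² + 5² = 1 + 16 + 25 = 42
42 → 4² + 2² = 16 + 4 = 20
20 → 2² + 0² = 4 + 0 = 4
4 → 4² = 16
16 → 1² + 6² = 1 + 36 = 37
37 → 3² + 7² = 9 + 49 = 58
58 → 5² + 8² = 25 + 64 = 89  — 89 repeats.
That took 14 steps.

14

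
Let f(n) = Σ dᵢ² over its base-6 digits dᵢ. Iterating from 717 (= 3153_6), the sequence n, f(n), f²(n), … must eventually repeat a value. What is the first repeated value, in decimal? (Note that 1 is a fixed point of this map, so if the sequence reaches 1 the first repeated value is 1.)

1

717 = (3,1,5,3)_6 → 3² + 1² + 5² + 3² = 9 + 1 + 25 + 9 = 44
44 = (1,1,2)_6 → 1² + 1² + 2² = 1 + 1 + 4 = 6
6 = (1,0)_6 → 1² + 0² = 1 + 0 = 1  — reached the fixed point 1.
1 → 1, so 1 is the first repeated value.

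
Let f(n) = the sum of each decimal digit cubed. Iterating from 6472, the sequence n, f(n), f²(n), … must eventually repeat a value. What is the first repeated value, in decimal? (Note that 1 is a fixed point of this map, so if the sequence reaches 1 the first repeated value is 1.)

244

6472 → 6³ + 4³ + 7³ + 2³ = 631
631 → 6³ + 3³ + 1³ = 244
244 → 2³ + 4³ + 4³ = 136
136 → 1³ + 3³ + 6³ = 244  — 244 already appeared earlier.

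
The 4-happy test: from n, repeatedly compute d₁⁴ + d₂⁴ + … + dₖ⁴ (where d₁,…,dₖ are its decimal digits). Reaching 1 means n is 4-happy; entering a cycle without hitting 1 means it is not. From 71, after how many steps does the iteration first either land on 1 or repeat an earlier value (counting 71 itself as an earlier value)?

71 → 7⁴ + 1⁴ = 2402
2402 → 2⁴ + 4⁴ + 0⁴ + 2⁴ = 288
288 → 2⁴ + 8⁴ + 8⁴ = 8208
8208 → 8⁴ + 2⁴ + 0⁴ + 8⁴ = 8208  — 8208 repeats.
That took 4 steps.

4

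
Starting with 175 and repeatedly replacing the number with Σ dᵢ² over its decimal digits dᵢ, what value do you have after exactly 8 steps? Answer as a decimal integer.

145

175 → 1² + 7² + 5² = 1 + 49 + 25 = 75
75 → 7² + 5² = 49 + 25 = 74
74 → 7² + 4² = 49 + 16 = 65
65 → 6² + 5² = 36 + 25 = 61
61 → 6² + 1² = 36 + 1 = 37
37 → 3² + 7² = 9 + 49 = 58
58 → 5² + 8² = 25 + 64 = 89
89 → 8² + 9² = 64 + 81 = 145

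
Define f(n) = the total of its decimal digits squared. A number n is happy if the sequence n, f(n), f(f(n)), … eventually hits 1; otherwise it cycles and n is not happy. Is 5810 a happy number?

not happy

5810 → 5² + 8² + 1² + 0² = 25 + 64 + 1 + 0 = 90
90 → 9² + 0² = 81 + 0 = 81
81 → 8² + 1² = 64 + 1 = 65
65 → 6² + 5² = 36 + 25 = 61
61 → 6² + 1² = 36 + 1 = 37
37 → 3² + 7² = 9 + 49 = 58
58 → 5² + 8² = 25 + 64 = 89
89 → 8² + 9² = 64 + 81 = 145
145 → 1² + 4² + 5² = 1 + 16 + 25 = 42
42 → 4² + 2² = 16 + 4 = 20
20 → 2² + 0² = 4 + 0 = 4
4 → 4² = 16
16 → 1² + 6² = 1 + 36 = 37  — 37 already seen; the sequence cycles without reaching 1.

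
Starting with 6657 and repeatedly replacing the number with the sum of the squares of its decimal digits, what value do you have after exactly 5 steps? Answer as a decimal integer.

29

6657 → 6² + 6² + 5² + 7² = 36 + 36 + 25 + 49 = 146
146 → 1² + 4² + 6² = 1 + 16 + 36 = 53
53 → 5² + 3² = 25 + 9 = 34
34 → 3² + 4² = 9 + 16 = 25
25 → 2² + 5² = 4 + 25 = 29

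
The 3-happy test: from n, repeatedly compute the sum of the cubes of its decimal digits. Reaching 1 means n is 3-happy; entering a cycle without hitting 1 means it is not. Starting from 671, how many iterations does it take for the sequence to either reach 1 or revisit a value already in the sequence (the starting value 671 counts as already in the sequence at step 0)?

671 → 6³ + 7³ + 1³ = 216 + 343 + 1 = 560
560 → 5³ + 6³ + 0³ = 125 + 216 + 0 = 341
341 → 3³ + 4³ + 1³ = 27 + 64 + 1 = 92
92 → 9³ + 2³ = 729 + 8 = 737
737 → 7³ + 3³ + 7³ = 343 + 27 + 343 = 713
713 → 7³ + 1³ + 3³ = 343 + 1 + 27 = 371
371 → 3³ + 7³ + 1³ = 27 + 343 + 1 = 371  — 371 repeats.
That took 7 steps.

7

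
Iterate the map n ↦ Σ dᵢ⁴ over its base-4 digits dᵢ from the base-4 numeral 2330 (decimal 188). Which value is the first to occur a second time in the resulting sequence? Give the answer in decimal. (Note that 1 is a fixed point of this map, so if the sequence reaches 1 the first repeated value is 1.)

83

188 = (2,3,3,0)_4 → 2⁴ + 3⁴ + 3⁴ + 0⁴ = 178
178 = (2,3,0,2)_4 → 2⁴ + 3⁴ + 0⁴ + 2⁴ = 113
113 = (1,3,0,1)_4 → 1⁴ + 3⁴ + 0⁴ + 1⁴ = 83
83 = (1,1,0,3)_4 → 1⁴ + 1⁴ + 0⁴ + 3⁴ = 83  — 83 already appeared earlier.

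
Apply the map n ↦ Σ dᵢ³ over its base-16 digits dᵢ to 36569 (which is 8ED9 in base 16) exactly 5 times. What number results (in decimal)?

36569 = (8,14,13,9)_16 → 8³ + 14³ + 13³ + 9³ = 6182
6182 = (1,8,2,6)_16 → 1³ + 8³ + 2³ + 6³ = 737
737 = (2,14,1)_16 → 2³ + 14³ + 1³ = 2753
2753 = (10,12,1)_16 → 10³ + 12³ + 1³ = 2729
2729 = (10,10,9)_16 → 10³ + 10³ + 9³ = 2729

2729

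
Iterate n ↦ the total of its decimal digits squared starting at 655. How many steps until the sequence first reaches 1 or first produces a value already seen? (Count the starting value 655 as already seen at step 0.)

3

655 → 6² + 5² + 5² = 86
86 → 8² + 6² = 100
100 → 1² + 0² + 0² = 1  — reached 1.
That took 3 steps.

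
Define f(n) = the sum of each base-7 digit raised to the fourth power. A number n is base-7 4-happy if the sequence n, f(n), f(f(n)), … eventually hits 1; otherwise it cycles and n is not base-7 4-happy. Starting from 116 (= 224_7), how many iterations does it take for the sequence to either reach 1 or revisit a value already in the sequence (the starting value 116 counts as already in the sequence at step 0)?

116 = (2,2,4)_7 → 2⁴ + 2⁴ + 4⁴ = 16 + 16 + 256 = 288
288 = (5,6,1)_7 → 5⁴ + 6⁴ + 1⁴ = 625 + 1296 + 1 = 1922
1922 = (5,4,1,4)_7 → 5⁴ + 4⁴ + 1⁴ + 4⁴ = 625 + 256 + 1 + 256 = 1138
1138 = (3,2,1,4)_7 → 3⁴ + 2⁴ + 1⁴ + 4⁴ = 81 + 16 + 1 + 256 = 354
354 = (1,0,1,4)_7 → 1⁴ + 0⁴ + 1⁴ + 4⁴ = 1 + 0 + 1 + 256 = 258
258 = (5,1,6)_7 → 5⁴ + 1⁴ + 6⁴ = 625 + 1 + 1296 = 1922  — 1922 repeats.
That took 6 steps.

6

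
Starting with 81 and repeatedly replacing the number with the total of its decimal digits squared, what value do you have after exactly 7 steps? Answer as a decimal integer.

81 → 65
65 → 61
61 → 37
37 → 58
58 → 89
89 → 145
145 → 42

42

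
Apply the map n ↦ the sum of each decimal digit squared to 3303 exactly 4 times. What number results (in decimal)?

3303 → 27
27 → 53
53 → 34
34 → 25

25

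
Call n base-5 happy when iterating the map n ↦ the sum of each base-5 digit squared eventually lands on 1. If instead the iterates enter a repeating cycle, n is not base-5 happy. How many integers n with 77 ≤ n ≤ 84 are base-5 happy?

77: 77 → 13 → 13  (repeats 13)
78: 78 → 18 → 18  (repeats 18)
79: 79 → 25 → 1  (reaches 1)
80: 80 → 10 → 4 → 16 → 10  (repeats 10)
81: 81 → 11 → 5 → 1  (reaches 1)
82: 82 → 14 → 20 → 16 → 10 → 4 → 16  (repeats 16)
83: 83 → 19 → 25 → 1  (reaches 1)
84: 84 → 26 → 2 → 4 → 16 → 10 → 4  (repeats 4)
base-5 happy: 79, 81, 83

3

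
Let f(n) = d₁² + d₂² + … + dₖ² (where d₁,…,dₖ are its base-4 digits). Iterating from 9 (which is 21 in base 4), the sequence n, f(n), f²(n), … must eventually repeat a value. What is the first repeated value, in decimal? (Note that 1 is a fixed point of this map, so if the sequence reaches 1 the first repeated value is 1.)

1

9 = (2,1)_4 → 2² + 1² = 5
5 = (1,1)_4 → 1² + 1² = 2
2 = (2)_4 → 2² = 4
4 = (1,0)_4 → 1² + 0² = 1  — reached the fixed point 1.
1 → 1, so 1 is the first repeated value.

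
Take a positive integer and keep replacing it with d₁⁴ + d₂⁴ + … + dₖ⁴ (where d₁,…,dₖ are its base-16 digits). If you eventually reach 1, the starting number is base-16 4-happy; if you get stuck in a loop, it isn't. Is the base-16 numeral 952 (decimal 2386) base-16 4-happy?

base-16 4-happy

2386 = (9,5,2)_16 → 7202
7202 = (1,12,2,2)_16 → 20769
20769 = (5,1,2,1)_16 → 643
643 = (2,8,3)_16 → 4193
4193 = (1,0,6,1)_16 → 1298
1298 = (5,1,2)_16 → 642
642 = (2,8,2)_16 → 4128
4128 = (1,0,2,0)_16 → 17
17 = (1,1)_16 → 2
2 = (2)_16 → 16
16 = (1,0)_16 → 1  — reached 1.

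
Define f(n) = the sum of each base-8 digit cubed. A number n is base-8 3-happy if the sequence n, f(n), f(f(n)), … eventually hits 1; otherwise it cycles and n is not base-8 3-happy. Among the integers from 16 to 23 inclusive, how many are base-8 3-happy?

4

16: 16 → 8 → 1  — base-8 3-happy
17: 17 → 9 → 2 → 8 → 1  — base-8 3-happy
18: 18 → 16 → 8 → 1  — base-8 3-happy
19: 19 → 35 → 91 → 55 → 559 → 469 → 476 → 434 → 440 → 559  — not base-8 3-happy
20: 20 → 72 → 2 → 8 → 1  — base-8 3-happy
21: 21 → 133 → 133  — not base-8 3-happy
22: 22 → 224 → 91 → 55 → 559 → 469 → 476 → 434 → 440 → 559  — not base-8 3-happy
23: 23 → 351 → 495 → 811 → 217 → 55 → 559 → 469 → 476 → 434 → 440 → 559  — not base-8 3-happy
base-8 3-happy: 16, 17, 18, 20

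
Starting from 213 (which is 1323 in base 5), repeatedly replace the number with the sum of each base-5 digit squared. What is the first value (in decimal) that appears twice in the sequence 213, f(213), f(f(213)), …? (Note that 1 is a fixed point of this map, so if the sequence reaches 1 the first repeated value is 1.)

1

213 = (1,3,2,3)_5 → 23
23 = (4,3)_5 → 25
25 = (1,0,0)_5 → 1  — reached the fixed point 1.
1 → 1, so 1 is the first repeated value.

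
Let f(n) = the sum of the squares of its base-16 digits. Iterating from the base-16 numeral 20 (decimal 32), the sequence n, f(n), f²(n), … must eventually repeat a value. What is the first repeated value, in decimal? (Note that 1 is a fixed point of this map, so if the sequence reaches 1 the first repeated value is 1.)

32 = (2,0)_16 → 2² + 0² = 4 + 0 = 4
4 = (4)_16 → 4² = 16
16 = (1,0)_16 → 1² + 0² = 1 + 0 = 1  — reached the fixed point 1.
1 → 1, so 1 is the first repeated value.

1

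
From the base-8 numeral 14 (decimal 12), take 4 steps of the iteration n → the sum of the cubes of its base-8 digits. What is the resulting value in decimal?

1

12 = (1,4)_8 → 1³ + 4³ = 65
65 = (1,0,1)_8 → 1³ + 0³ + 1³ = 2
2 = (2)_8 → 2³ = 8
8 = (1,0)_8 → 1³ + 0³ = 1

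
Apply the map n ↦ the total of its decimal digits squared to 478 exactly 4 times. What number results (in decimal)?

1

478 → 4² + 7² + 8² = 16 + 49 + 64 = 129
129 → 1² + 2² + 9² = 1 + 4 + 81 = 86
86 → 8² + 6² = 64 + 36 = 100
100 → 1² + 0² + 0² = 1 + 0 + 0 = 1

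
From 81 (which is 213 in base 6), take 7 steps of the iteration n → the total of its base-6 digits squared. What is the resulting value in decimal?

81 = (2,1,3)_6 → 2² + 1² + 3² = 14
14 = (2,2)_6 → 2² + 2² = 8
8 = (1,2)_6 → 1² + 2² = 5
5 = (5)_6 → 5² = 25
25 = (4,1)_6 → 4² + 1² = 17
17 = (2,5)_6 → 2² + 5² = 29
29 = (4,5)_6 → 4² + 5² = 41

41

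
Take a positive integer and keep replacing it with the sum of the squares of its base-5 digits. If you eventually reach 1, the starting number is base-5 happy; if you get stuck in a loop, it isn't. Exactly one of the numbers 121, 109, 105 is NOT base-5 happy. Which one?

121: 121 → 33 → 11 → 5 → 1  — reaches 1 (base-5 happy)
109: 109 → 33 → 11 → 5 → 1  — reaches 1 (base-5 happy)
105: 105 → 17 → 13 → 13  — repeats 13 (not base-5 happy)

105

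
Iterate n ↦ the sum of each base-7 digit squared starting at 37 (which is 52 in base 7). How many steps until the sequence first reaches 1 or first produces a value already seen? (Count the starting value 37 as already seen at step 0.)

4

37 = (5,2)_7 → 29
29 = (4,1)_7 → 17
17 = (2,3)_7 → 13
13 = (1,6)_7 → 37  — 37 repeats.
That took 4 steps.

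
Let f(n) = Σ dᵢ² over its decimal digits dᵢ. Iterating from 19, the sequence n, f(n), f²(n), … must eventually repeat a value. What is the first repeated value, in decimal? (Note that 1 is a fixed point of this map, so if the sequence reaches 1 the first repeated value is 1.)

1

19 → 1² + 9² = 82
82 → 8² + 2² = 68
68 → 6² + 8² = 100
100 → 1² + 0² + 0² = 1  — reached the fixed point 1.
1 → 1, so 1 is the first repeated value.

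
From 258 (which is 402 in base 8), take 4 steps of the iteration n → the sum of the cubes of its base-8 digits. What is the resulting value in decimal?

258 = (4,0,2)_8 → 4³ + 0³ + 2³ = 72
72 = (1,1,0)_8 → 1³ + 1³ + 0³ = 2
2 = (2)_8 → 2³ = 8
8 = (1,0)_8 → 1³ + 0³ = 1

1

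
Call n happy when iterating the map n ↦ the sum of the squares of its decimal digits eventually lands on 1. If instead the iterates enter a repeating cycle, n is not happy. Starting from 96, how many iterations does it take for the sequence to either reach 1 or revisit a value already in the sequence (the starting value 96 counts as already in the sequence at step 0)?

96 → 117
117 → 51
51 → 26
26 → 40
40 → 16
16 → 37
37 → 58
58 → 89
89 → 145
145 → 42
42 → 20
20 → 4
4 → 16  — 16 repeats.
That took 13 steps.

13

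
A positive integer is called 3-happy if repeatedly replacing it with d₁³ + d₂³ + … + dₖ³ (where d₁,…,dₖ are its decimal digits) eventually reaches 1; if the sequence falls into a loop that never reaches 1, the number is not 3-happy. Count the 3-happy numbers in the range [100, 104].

1

100: 100 → 1  — 3-happy
101: 101 → 2 → 8 → 512 → 134 → 92 → 737 → 713 → 371 → 371  — not 3-happy
102: 102 → 9 → 729 → 1080 → 513 → 153 → 153  — not 3-happy
103: 103 → 28 → 520 → 133 → 55 → 250 → 133  — not 3-happy
104: 104 → 65 → 341 → 92 → 737 → 713 → 371 → 371  — not 3-happy
3-happy: 100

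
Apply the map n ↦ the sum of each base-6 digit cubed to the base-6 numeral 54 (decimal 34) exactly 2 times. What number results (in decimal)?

153

34 = (5,4)_6 → 5³ + 4³ = 125 + 64 = 189
189 = (5,1,3)_6 → 5³ + 1³ + 3³ = 125 + 1 + 27 = 153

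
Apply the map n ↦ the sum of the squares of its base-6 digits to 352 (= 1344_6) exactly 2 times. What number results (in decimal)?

352 = (1,3,4,4)_6 → 1² + 3² + 4² + 4² = 42
42 = (1,1,0)_6 → 1² + 1² + 0² = 2

2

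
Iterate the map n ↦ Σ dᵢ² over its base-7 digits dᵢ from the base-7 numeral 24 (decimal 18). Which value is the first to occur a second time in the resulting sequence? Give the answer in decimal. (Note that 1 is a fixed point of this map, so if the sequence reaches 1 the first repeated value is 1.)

2

18 = (2,4)_7 → 2² + 4² = 4 + 16 = 20
20 = (2,6)_7 → 2² + 6² = 4 + 36 = 40
40 = (5,5)_7 → 5² + 5² = 25 + 25 = 50
50 = (1,0,1)_7 → 1² + 0² + 1² = 1 + 0 + 1 = 2
2 = (2)_7 → 2² = 4
4 = (4)_7 → 4² = 16
16 = (2,2)_7 → 2² + 2² = 4 + 4 = 8
8 = (1,1)_7 → 1² + 1² = 1 + 1 = 2  — 2 already appeared earlier.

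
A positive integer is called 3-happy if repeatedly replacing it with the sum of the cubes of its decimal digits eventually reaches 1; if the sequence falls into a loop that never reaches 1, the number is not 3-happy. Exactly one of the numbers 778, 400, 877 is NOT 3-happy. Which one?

400

778: 778 → 1198 → 1243 → 100 → 1  — reaches 1 (3-happy)
400: 400 → 64 → 280 → 520 → 133 → 55 → 250 → 133  — repeats 133 (not 3-happy)
877: 877 → 1198 → 1243 → 100 → 1  — reaches 1 (3-happy)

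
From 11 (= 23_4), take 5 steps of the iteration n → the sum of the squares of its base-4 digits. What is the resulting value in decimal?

1

11 = (2,3)_4 → 2² + 3² = 13
13 = (3,1)_4 → 3² + 1² = 10
10 = (2,2)_4 → 2² + 2² = 8
8 = (2,0)_4 → 2² + 0² = 4
4 = (1,0)_4 → 1² + 0² = 1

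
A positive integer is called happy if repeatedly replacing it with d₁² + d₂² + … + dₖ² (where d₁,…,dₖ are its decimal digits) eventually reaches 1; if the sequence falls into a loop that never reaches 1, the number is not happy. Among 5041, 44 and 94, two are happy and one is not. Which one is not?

5041

5041: 5041 → 42 → 20 → 4 → 16 → 37 → 58 → 89 → 145 → 42  — repeats 42 (not happy)
44: 44 → 32 → 13 → 10 → 1  — reaches 1 (happy)
94: 94 → 97 → 130 → 10 → 1  — reaches 1 (happy)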